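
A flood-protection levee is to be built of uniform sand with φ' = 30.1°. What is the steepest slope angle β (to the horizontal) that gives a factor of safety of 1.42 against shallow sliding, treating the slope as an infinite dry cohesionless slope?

β = 22.2°

For an infinite dry cohesionless slope FS = tanφ'/tanβ, so tanβ = tanφ' / FS.
tanβ = tan30.1° / 1.42 = 0.5797 / 1.42 = 0.4082
β = arctan(0.4082) = 22.21°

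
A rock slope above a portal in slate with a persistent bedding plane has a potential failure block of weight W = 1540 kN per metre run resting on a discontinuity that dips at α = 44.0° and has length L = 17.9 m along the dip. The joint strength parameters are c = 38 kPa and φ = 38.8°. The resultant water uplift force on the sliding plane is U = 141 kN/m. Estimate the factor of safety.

FS = 1.36

Resolving the block weight along and normal to the plane and applying the Mohr–Coulomb strength on the joint:
N' = W cosα − U = 1540·cos44.0° − 141 = 966.8 kN/m
Driving force T = W sinα = 1540·sin44.0° = 1069.8 kN/m
Resisting force R = c·L + N'·tanφ = 38·17.9 + 966.8·tan38.8° = 680.2 + 777.3 = 1457.5 kN/m
FS = R / T = 1457.5 / 1069.8 = 1.362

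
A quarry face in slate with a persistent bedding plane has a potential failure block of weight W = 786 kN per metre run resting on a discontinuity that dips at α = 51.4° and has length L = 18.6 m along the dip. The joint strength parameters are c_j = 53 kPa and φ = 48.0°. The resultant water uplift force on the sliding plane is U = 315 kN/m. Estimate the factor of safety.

Resolving the block weight along and normal to the plane and applying the Mohr–Coulomb strength on the joint:
N' = W cosα − U = 786·cos51.4° − 315 = 175.4 kN/m
Driving force T = W sinα = 786·sin51.4° = 614.3 kN/m
Resisting force R = c_j·L + N'·tanφ = 53·18.6 + 175.4·tan48.0° = 985.8 + 194.8 = 1180.6 kN/m
FS = R / T = 1180.6 / 614.3 = 1.922

FS = 1.92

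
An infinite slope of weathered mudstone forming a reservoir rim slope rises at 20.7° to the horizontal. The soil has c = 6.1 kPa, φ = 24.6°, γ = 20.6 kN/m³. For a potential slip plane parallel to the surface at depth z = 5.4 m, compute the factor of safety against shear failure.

For an infinite slope with a slip plane parallel to the surface (no pore pressure): FS = [c + γz cos²β tanφ] / [γz sinβ cosβ].
γz = 20.6·5.4 = 111.24 kN/m²
Numerator = 6.1 + 111.24·cos²20.7°·tan24.6° = 6.1 + 111.24·0.8751·0.4578 = 50.666 kPa
Denominator = 111.24·sin20.7°·cos20.7° = 111.24·0.3535·0.9354 = 36.782 kPa
FS = 50.666 / 36.782 = 1.377

FS = 1.38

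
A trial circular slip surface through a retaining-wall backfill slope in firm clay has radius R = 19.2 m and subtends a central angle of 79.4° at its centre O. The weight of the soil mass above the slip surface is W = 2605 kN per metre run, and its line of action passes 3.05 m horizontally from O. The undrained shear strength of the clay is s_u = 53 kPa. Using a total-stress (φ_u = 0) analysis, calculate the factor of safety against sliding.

Taking moments about the centre O, the resisting moment is provided by the undrained shear strength acting along the arc:
Arc length L_a = R·θ = 19.2·(79.4°·π/180) = 19.2·1.3858 = 26.61 m
M_R = s_u·L_a·R = 53·26.61·19.2 = 27075.5 kN·m/m
M_D = W·d = 2605·3.05 = 7945.2 kN·m/m
FS = M_R / M_D = 27075.5 / 7945.2 = 3.408

FS = 3.41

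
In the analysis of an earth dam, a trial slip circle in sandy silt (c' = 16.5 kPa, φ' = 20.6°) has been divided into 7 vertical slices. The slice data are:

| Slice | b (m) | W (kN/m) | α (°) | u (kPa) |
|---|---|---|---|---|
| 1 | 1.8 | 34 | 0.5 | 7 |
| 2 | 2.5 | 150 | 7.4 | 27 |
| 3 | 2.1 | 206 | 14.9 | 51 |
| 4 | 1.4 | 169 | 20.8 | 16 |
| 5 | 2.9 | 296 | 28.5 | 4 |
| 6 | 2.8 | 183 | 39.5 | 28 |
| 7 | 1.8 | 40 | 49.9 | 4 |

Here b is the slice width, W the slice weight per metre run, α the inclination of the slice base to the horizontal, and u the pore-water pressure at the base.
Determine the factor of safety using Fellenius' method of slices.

Ordinary method of slices: FS = Σ[c'·Δl_i + (W_i cosα_i − u_i·Δl_i)·tanφ'] / Σ W_i sinα_i, with Δl_i = b_i / cosα_i.
Slice 1: Δl = 1.8/cos0.5° = 1.800 m; N'_1 = 34·cos0.5° − 7·1.800 = 21.4; c'Δl = 29.70; W sinα = 0.3
Slice 2: Δl = 2.5/cos7.4° = 2.521 m; N'_2 = 150·cos7.4° − 27·2.521 = 80.7; c'Δl = 41.60; W sinα = 19.3
Slice 3: Δl = 2.1/cos14.9° = 2.173 m; N'_3 = 206·cos14.9° − 51·2.173 = 88.2; c'Δl = 35.86; W sinα = 53.0
Slice 4: Δl = 1.4/cos20.8° = 1.498 m; N'_4 = 169·cos20.8° − 16·1.498 = 134.0; c'Δl = 24.71; W sinα = 60.0
Slice 5: Δl = 2.9/cos28.5° = 3.300 m; N'_5 = 296·cos28.5° − 4·3.300 = 246.9; c'Δl = 54.45; W sinα = 141.2
Slice 6: Δl = 2.8/cos39.5° = 3.629 m; N'_6 = 183·cos39.5° − 28·3.629 = 39.6; c'Δl = 59.87; W sinα = 116.4
Slice 7: Δl = 1.8/cos49.9° = 2.794 m; N'_7 = 40·cos49.9° − 4·2.794 = 14.6; c'Δl = 46.11; W sinα = 30.6
Σc'Δl = 292.3 kN/m; ΣN' = 625.5 kN/m; ΣW sinα = 420.8 kN/m
Resisting = 292.3 + 625.5·tan20.6° = 292.3 + 235.1 = 527.4 kN/m
FS = 527.4 / 420.8 = 1.253

FS = 1.25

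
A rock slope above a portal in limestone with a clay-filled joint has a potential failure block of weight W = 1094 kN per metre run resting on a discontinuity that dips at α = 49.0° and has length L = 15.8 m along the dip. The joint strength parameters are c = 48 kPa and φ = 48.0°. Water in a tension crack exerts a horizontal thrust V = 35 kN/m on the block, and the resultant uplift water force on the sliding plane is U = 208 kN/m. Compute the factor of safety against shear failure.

FS = 1.53

Resolving the block weight along and normal to the plane and applying the Mohr–Coulomb strength on the joint:
N' = W cosα − U − V sinα = 1094·cos49.0° − 208 − 35·sin49.0° = 483.3 kN/m
Driving force T = W sinα + V cosα = 1094·sin49.0° + 35·cos49.0° = 848.6 kN/m
Resisting force R = c·L + N'·tanφ = 48·15.8 + 483.3·tan48.0° = 758.4 + 536.8 = 1295.2 kN/m
FS = R / T = 1295.2 / 848.6 = 1.526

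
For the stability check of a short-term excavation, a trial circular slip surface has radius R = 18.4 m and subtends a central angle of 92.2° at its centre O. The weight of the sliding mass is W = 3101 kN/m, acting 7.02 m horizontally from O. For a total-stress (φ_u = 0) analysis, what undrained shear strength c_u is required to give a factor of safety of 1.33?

c_u = 53.1 kPa

FS = c_u·L_a·R / (W·d), so c_u = FS·W·d / (L_a·R).
Arc length L_a = R·θ = 18.4·(92.2°·π/180) = 18.4·1.6092 = 29.61 m
c_u = 1.33·3101·7.02 / (29.61·18.4) = 28952.8 / 544.81 = 53.14 kPa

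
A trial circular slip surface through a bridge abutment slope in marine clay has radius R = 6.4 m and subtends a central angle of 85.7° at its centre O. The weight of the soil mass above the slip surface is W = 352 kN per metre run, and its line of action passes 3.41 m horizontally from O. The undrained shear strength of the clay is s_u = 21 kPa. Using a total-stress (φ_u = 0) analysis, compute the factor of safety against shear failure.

Taking moments about the centre O, the resisting moment is provided by the undrained shear strength acting along the arc:
Arc length L_a = R·θ = 6.4·(85.7°·π/180) = 6.4·1.4957 = 9.57 m
M_R = s_u·L_a·R = 21·9.57·6.4 = 1286.6 kN·m/m
M_D = W·d = 352·3.41 = 1200.3 kN·m/m
FS = M_R / M_D = 1286.6 / 1200.3 = 1.072

FS = 1.07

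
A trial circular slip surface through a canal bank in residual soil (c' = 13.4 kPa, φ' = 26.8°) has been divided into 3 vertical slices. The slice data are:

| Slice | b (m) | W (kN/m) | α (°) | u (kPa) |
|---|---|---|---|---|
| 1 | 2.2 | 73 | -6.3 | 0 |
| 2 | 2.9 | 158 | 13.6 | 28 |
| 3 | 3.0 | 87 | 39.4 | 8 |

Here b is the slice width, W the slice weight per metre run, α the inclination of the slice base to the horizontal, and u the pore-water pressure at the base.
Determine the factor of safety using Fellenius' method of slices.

FS = 2.51

Ordinary method of slices: FS = Σ[c'·Δl_i + (W_i cosα_i − u_i·Δl_i)·tanφ'] / Σ W_i sinα_i, with Δl_i = b_i / cosα_i.
Slice 1: Δl = 2.2/cos(-6.3°) = 2.213 m; N'_1 = 73·cos(-6.3°) − 0·2.213 = 72.6; c'Δl = 29.66; W sinα = -8.0
Slice 2: Δl = 2.9/cos13.6° = 2.984 m; N'_2 = 158·cos13.6° − 28·2.984 = 70.0; c'Δl = 39.98; W sinα = 37.2
Slice 3: Δl = 3.0/cos39.4° = 3.882 m; N'_3 = 87·cos39.4° − 8·3.882 = 36.2; c'Δl = 52.02; W sinα = 55.2
Σc'Δl = 121.7 kN/m; ΣN' = 178.8 kN/m; ΣW sinα = 84.4 kN/m
Resisting = 121.7 + 178.8·tan26.8° = 121.7 + 90.3 = 212.0 kN/m
FS = 212.0 / 84.4 = 2.512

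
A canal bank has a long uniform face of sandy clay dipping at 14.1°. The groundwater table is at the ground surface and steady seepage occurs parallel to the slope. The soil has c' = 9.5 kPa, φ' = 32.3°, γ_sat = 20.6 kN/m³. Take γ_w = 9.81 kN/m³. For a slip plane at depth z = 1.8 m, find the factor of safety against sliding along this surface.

With seepage parallel to the slope and the water table at the surface, the effective normal stress on the slip plane uses the buoyant unit weight γ' = γ_sat − γ_w while the driving shear stress uses γ_sat:
FS = [c' + γ' z cos²β tanφ'] / [γ_sat z sinβ cosβ]
γ' = 20.6 − 9.81 = 10.79 kN/m³
Numerator = 9.5 + 10.79·1.8·cos²14.1°·tan32.3° = 9.5 + 10.79·1.8·0.9407·0.6322 = 21.049 kPa
Denominator = 20.6·1.8·sin14.1°·cos14.1° = 20.6·1.8·0.2436·0.9699 = 8.761 kPa
FS = 21.049 / 8.761 = 2.403

FS = 2.40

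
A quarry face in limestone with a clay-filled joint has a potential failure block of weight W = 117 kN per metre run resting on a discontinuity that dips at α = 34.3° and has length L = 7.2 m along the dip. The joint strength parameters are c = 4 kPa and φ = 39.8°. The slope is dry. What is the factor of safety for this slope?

Resolving the block weight along and normal to the plane and applying the Mohr–Coulomb strength on the joint:
N' = W cosα = 117·cos34.3° = 96.7 kN/m
Driving force T = W sinα = 117·sin34.3° = 65.9 kN/m
Resisting force R = c·L + N'·tanφ = 4·7.2 + 96.7·tan39.8° = 28.8 + 80.5 = 109.3 kN/m
FS = R / T = 109.3 / 65.9 = 1.658

FS = 1.66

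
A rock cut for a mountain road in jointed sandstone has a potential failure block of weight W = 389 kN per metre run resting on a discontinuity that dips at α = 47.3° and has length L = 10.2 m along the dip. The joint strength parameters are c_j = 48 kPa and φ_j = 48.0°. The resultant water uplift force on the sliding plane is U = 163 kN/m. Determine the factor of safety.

FS = 2.10

Resolving the block weight along and normal to the plane and applying the Mohr–Coulomb strength on the joint:
N' = W cosα − U = 389·cos47.3° − 163 = 100.8 kN/m
Driving force T = W sinα = 389·sin47.3° = 285.9 kN/m
Resisting force R = c_j·L + N'·tanφ_j = 48·10.2 + 100.8·tan48.0° = 489.6 + 112.0 = 601.6 kN/m
FS = R / T = 601.6 / 285.9 = 2.104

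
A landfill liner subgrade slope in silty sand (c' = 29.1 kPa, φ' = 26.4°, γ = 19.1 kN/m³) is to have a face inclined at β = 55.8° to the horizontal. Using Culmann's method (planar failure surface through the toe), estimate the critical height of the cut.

Culmann's analysis gives the critical failure plane at α_cr = (β + φ')/2 = (55.8 + 26.4)/2 = 41.1°, and the critical height
H_c = (4c'/γ) · sinβ cosφ' / [1 − cos(β − φ')]
    = (4·29.1/19.1) · sin55.8°·cos26.4° / [1 − cos(29.4°)]
    = 6.094 · 0.8271·0.8957 / [1 − 0.8712]
    = 6.094 · 0.7408 / 0.1288
    = 35.06 m

H_c = 35.06 m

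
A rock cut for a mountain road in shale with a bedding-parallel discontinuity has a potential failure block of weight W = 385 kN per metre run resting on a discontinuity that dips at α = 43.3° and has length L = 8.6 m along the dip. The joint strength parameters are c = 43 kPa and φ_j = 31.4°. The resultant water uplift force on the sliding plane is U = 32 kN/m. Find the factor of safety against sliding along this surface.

Resolving the block weight along and normal to the plane and applying the Mohr–Coulomb strength on the joint:
N' = W cosα − U = 385·cos43.3° − 32 = 248.2 kN/m
Driving force T = W sinα = 385·sin43.3° = 264.0 kN/m
Resisting force R = c·L + N'·tanφ_j = 43·8.6 + 248.2·tan31.4° = 369.8 + 151.5 = 521.3 kN/m
FS = R / T = 521.3 / 264.0 = 1.974

FS = 1.97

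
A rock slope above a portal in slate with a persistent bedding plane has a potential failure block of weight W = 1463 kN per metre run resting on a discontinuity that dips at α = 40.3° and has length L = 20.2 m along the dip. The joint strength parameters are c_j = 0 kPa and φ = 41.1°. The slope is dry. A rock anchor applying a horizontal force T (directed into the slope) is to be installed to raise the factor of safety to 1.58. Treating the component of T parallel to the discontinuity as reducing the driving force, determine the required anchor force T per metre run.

T = 295 kN/m

Resolving forces along and normal to the sliding plane, with the horizontal anchor force T adding T·sinα to the effective normal force and T·cosα acting up the plane against the driving force:
FS = [c_jL + (W cosα + T sinα) tanφ] / [W sinα − T cosα]
Without the anchor: N' = 1115.8 kN/m, driving T_d = 946.3 kN/m, resisting R = 0·20.2 + 1115.8·tan41.1° = 973.4 kN/m, FS = 1.03.
Setting FS = 1.58 and solving for T:
1.58·(946.3 − T cos40.3°) = 973.4 + T sin40.3°·tan41.1°
T·(sin40.3°·tan41.1° + 1.58·cos40.3°) = 1.58·946.3 − 973.4
T·(0.6468·0.8724 + 1.58·0.7627) = 1495.1 − 973.4 = 521.7
T·1.7692 = 521.7
T = 294.9 kN/m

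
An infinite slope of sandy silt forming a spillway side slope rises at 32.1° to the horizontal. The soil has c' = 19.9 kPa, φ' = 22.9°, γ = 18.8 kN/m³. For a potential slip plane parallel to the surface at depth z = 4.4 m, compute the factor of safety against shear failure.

For an infinite slope with a slip plane parallel to the surface (no pore pressure): FS = [c' + γz cos²β tanφ'] / [γz sinβ cosβ].
γz = 18.8·4.4 = 82.72 kN/m²
Numerator = 19.9 + 82.72·cos²32.1°·tan22.9° = 19.9 + 82.72·0.7176·0.4224 = 44.975 kPa
Denominator = 82.72·sin32.1°·cos32.1° = 82.72·0.5314·0.8471 = 37.237 kPa
FS = 44.975 / 37.237 = 1.208

FS = 1.21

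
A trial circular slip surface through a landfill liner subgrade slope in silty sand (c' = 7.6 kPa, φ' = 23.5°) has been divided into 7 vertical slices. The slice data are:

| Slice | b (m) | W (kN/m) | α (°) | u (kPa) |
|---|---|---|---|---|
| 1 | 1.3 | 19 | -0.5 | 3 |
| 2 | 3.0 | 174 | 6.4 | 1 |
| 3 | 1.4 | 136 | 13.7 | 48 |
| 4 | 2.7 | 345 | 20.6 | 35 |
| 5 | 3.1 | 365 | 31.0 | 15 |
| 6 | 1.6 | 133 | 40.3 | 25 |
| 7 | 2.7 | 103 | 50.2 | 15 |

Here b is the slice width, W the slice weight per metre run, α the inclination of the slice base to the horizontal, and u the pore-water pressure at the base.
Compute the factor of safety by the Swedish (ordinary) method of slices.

FS = 0.91

Ordinary method of slices: FS = Σ[c'·Δl_i + (W_i cosα_i − u_i·Δl_i)·tanφ'] / Σ W_i sinα_i, with Δl_i = b_i / cosα_i.
Slice 1: Δl = 1.3/cos(-0.5°) = 1.300 m; N'_1 = 19·cos(-0.5°) − 3·1.300 = 15.1; c'Δl = 9.88; W sinα = -0.2
Slice 2: Δl = 3.0/cos6.4° = 3.019 m; N'_2 = 174·cos6.4° − 1·3.019 = 169.9; c'Δl = 22.94; W sinα = 19.4
Slice 3: Δl = 1.4/cos13.7° = 1.441 m; N'_3 = 136·cos13.7° − 48·1.441 = 63.0; c'Δl = 10.95; W sinα = 32.2
Slice 4: Δl = 2.7/cos20.6° = 2.884 m; N'_4 = 345·cos20.6° − 35·2.884 = 222.0; c'Δl = 21.92; W sinα = 121.4
Slice 5: Δl = 3.1/cos31.0° = 3.617 m; N'_5 = 365·cos31.0° − 15·3.617 = 258.6; c'Δl = 27.49; W sinα = 188.0
Slice 6: Δl = 1.6/cos40.3° = 2.098 m; N'_6 = 133·cos40.3° − 25·2.098 = 49.0; c'Δl = 15.94; W sinα = 86.0
Slice 7: Δl = 2.7/cos50.2° = 4.218 m; N'_7 = 103·cos50.2° − 15·4.218 = 2.7; c'Δl = 32.06; W sinα = 79.1
Σc'Δl = 141.2 kN/m; ΣN' = 780.2 kN/m; ΣW sinα = 526.0 kN/m
Resisting = 141.2 + 780.2·tan23.5° = 141.2 + 339.2 = 480.4 kN/m
FS = 480.4 / 526.0 = 0.913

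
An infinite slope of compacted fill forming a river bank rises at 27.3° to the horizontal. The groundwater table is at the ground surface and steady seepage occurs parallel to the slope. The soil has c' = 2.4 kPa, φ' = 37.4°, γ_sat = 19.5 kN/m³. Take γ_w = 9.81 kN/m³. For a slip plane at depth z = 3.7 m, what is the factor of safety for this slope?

FS = 0.82

With seepage parallel to the slope and the water table at the surface, the effective normal stress on the slip plane uses the buoyant unit weight γ' = γ_sat − γ_w while the driving shear stress uses γ_sat:
FS = [c' + γ' z cos²β tanφ'] / [γ_sat z sinβ cosβ]
γ' = 19.5 − 9.81 = 9.69 kN/m³
Numerator = 2.4 + 9.69·3.7·cos²27.3°·tan37.4° = 2.4 + 9.69·3.7·0.7896·0.7646 = 24.045 kPa
Denominator = 19.5·3.7·sin27.3°·cos27.3° = 19.5·3.7·0.4586·0.8886 = 29.406 kPa
FS = 24.045 / 29.406 = 0.818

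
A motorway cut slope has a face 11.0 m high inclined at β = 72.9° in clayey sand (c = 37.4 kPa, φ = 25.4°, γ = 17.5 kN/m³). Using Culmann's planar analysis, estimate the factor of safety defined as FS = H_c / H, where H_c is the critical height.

FS = 2.07

H_c = (4c/γ) · sinβ cosφ / [1 − cos(β − φ)]
    = (4·37.4/17.5) · sin72.9°·cos25.4° / [1 − cos47.5°]
    = 8.549 · 0.8634 / 0.3244 = 22.75 m
FS = H_c / H = 22.75 / 11.0 = 2.068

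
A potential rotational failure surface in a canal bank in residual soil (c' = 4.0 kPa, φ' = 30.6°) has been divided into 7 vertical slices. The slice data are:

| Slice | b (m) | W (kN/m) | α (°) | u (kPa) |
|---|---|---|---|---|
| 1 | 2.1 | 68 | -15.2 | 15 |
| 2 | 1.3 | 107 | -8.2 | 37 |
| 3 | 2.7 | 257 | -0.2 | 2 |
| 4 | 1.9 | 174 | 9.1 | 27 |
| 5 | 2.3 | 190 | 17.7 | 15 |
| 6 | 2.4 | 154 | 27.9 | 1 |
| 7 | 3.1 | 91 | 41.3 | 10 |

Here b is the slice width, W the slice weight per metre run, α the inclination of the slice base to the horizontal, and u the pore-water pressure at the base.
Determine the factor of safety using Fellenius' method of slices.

Ordinary method of slices: FS = Σ[c'·Δl_i + (W_i cosα_i − u_i·Δl_i)·tanφ'] / Σ W_i sinα_i, with Δl_i = b_i / cosα_i.
Slice 1: Δl = 2.1/cos(-15.2°) = 2.176 m; N'_1 = 68·cos(-15.2°) − 15·2.176 = 33.0; c'Δl = 8.70; W sinα = -17.8
Slice 2: Δl = 1.3/cos(-8.2°) = 1.313 m; N'_2 = 107·cos(-8.2°) − 37·1.313 = 57.3; c'Δl = 5.25; W sinα = -15.3
Slice 3: Δl = 2.7/cos(-0.2°) = 2.700 m; N'_3 = 257·cos(-0.2°) − 2·2.700 = 251.6; c'Δl = 10.80; W sinα = -0.9
Slice 4: Δl = 1.9/cos9.1° = 1.924 m; N'_4 = 174·cos9.1° − 27·1.924 = 119.9; c'Δl = 7.70; W sinα = 27.5
Slice 5: Δl = 2.3/cos17.7° = 2.414 m; N'_5 = 190·cos17.7° − 15·2.414 = 144.8; c'Δl = 9.66; W sinα = 57.8
Slice 6: Δl = 2.4/cos27.9° = 2.716 m; N'_6 = 154·cos27.9° − 1·2.716 = 133.4; c'Δl = 10.86; W sinα = 72.1
Slice 7: Δl = 3.1/cos41.3° = 4.126 m; N'_7 = 91·cos41.3° − 10·4.126 = 27.1; c'Δl = 16.51; W sinα = 60.1
Σc'Δl = 69.5 kN/m; ΣN' = 767.0 kN/m; ΣW sinα = 183.4 kN/m
Resisting = 69.5 + 767.0·tan30.6° = 69.5 + 453.6 = 523.1 kN/m
FS = 523.1 / 183.4 = 2.852

FS = 2.85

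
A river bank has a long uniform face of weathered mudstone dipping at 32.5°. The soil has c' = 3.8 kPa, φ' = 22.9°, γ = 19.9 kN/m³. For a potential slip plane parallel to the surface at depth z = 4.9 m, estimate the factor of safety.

FS = 0.75

For an infinite slope with a slip plane parallel to the surface (no pore pressure): FS = [c' + γz cos²β tanφ'] / [γz sinβ cosβ].
γz = 19.9·4.9 = 97.51 kN/m²
Numerator = 3.8 + 97.51·cos²32.5°·tan22.9° = 3.8 + 97.51·0.7113·0.4224 = 33.099 kPa
Denominator = 97.51·sin32.5°·cos32.5° = 97.51·0.5373·0.8434 = 44.187 kPa
FS = 33.099 / 44.187 = 0.749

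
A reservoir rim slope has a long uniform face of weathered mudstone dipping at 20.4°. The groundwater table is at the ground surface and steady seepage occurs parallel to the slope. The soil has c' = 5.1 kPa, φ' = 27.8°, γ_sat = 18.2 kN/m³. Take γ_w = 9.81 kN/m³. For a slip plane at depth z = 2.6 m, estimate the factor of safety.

FS = 0.98

With seepage parallel to the slope and the water table at the surface, the effective normal stress on the slip plane uses the buoyant unit weight γ' = γ_sat − γ_w while the driving shear stress uses γ_sat:
FS = [c' + γ' z cos²β tanφ'] / [γ_sat z sinβ cosβ]
γ' = 18.2 − 9.81 = 8.39 kN/m³
Numerator = 5.1 + 8.39·2.6·cos²20.4°·tan27.8° = 5.1 + 8.39·2.6·0.8785·0.5272 = 15.204 kPa
Denominator = 18.2·2.6·sin20.4°·cos20.4° = 18.2·2.6·0.3486·0.9373 = 15.460 kPa
FS = 15.204 / 15.460 = 0.983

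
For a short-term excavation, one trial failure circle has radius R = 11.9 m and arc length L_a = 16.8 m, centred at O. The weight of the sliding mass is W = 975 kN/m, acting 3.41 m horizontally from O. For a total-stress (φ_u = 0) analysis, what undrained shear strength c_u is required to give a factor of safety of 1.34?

c_u = 22.3 kPa

FS = c_u·L_a·R / (W·d), so c_u = FS·W·d / (L_a·R).
c_u = 1.34·975·3.41 / (16.80·11.9) = 4455.2 / 199.92 = 22.28 kPa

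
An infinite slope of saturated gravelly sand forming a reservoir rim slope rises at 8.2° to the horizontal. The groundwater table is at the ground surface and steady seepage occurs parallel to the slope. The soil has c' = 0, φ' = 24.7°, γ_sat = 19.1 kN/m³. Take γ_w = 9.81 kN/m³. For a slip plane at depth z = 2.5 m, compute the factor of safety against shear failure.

FS = 1.55

With seepage parallel to the slope and the water table at the surface, the effective normal stress on the slip plane uses the buoyant unit weight γ' = γ_sat − γ_w while the driving shear stress uses γ_sat:
FS = [c' + γ' z cos²β tanφ'] / [γ_sat z sinβ cosβ]
(For c' = 0 this reduces to FS = (γ'/γ_sat)·tanφ'/tanβ.)
γ' = 19.1 − 9.81 = 9.29 kN/m³
Numerator = 0.0 + 9.29·2.5·cos²8.2°·tan24.7° = 0.0 + 9.29·2.5·0.9797·0.4599 = 10.465 kPa
Denominator = 19.1·2.5·sin8.2°·cos8.2° = 19.1·2.5·0.1426·0.9898 = 6.741 kPa
FS = 10.465 / 6.741 = 1.552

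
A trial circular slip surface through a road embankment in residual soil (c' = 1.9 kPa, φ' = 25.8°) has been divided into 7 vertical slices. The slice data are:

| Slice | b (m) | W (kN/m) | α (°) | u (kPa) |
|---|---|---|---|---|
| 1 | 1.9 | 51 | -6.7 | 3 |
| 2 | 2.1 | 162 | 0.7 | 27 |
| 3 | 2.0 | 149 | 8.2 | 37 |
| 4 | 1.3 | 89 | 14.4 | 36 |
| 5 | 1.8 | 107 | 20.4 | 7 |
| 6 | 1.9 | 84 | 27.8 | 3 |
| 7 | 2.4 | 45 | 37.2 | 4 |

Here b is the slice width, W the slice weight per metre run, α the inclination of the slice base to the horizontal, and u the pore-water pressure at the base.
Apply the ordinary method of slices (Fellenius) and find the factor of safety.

Ordinary method of slices: FS = Σ[c'·Δl_i + (W_i cosα_i − u_i·Δl_i)·tanφ'] / Σ W_i sinα_i, with Δl_i = b_i / cosα_i.
Slice 1: Δl = 1.9/cos(-6.7°) = 1.913 m; N'_1 = 51·cos(-6.7°) − 3·1.913 = 44.9; c'Δl = 3.63; W sinα = -6.0
Slice 2: Δl = 2.1/cos0.7° = 2.100 m; N'_2 = 162·cos0.7° − 27·2.100 = 105.3; c'Δl = 3.99; W sinα = 2.0
Slice 3: Δl = 2.0/cos8.2° = 2.021 m; N'_3 = 149·cos8.2° − 37·2.021 = 72.7; c'Δl = 3.84; W sinα = 21.3
Slice 4: Δl = 1.3/cos14.4° = 1.342 m; N'_4 = 89·cos14.4° − 36·1.342 = 37.9; c'Δl = 2.55; W sinα = 22.1
Slice 5: Δl = 1.8/cos20.4° = 1.920 m; N'_5 = 107·cos20.4° − 7·1.920 = 86.8; c'Δl = 3.65; W sinα = 37.3
Slice 6: Δl = 1.9/cos27.8° = 2.148 m; N'_6 = 84·cos27.8° − 3·2.148 = 67.9; c'Δl = 4.08; W sinα = 39.2
Slice 7: Δl = 2.4/cos37.2° = 3.013 m; N'_7 = 45·cos37.2° − 4·3.013 = 23.8; c'Δl = 5.72; W sinα = 27.2
Σc'Δl = 27.5 kN/m; ΣN' = 439.3 kN/m; ΣW sinα = 143.1 kN/m
Resisting = 27.5 + 439.3·tan25.8° = 27.5 + 212.4 = 239.8 kN/m
FS = 239.8 / 143.1 = 1.676

FS = 1.68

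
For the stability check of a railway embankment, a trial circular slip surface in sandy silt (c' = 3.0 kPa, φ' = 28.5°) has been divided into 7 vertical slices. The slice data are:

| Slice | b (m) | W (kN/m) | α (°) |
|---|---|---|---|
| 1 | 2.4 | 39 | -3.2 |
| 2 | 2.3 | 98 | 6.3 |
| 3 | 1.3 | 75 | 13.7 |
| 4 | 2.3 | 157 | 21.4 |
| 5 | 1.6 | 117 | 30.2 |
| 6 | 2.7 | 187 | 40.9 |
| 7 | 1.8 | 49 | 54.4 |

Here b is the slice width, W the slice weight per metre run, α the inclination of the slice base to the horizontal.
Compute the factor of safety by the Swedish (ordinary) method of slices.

FS = 1.28

Ordinary method of slices: FS = Σ[c'·Δl_i + (W_i cosα_i)·tanφ'] / Σ W_i sinα_i, with Δl_i = b_i / cosα_i.
Slice 1: Δl = 2.4/cos(-3.2°) = 2.404 m; N'_1 = 39·cos(-3.2°) = 38.9; c'Δl = 7.21; W sinα = -2.2
Slice 2: Δl = 2.3/cos6.3° = 2.314 m; N'_2 = 98·cos6.3° = 97.4; c'Δl = 6.94; W sinα = 10.8
Slice 3: Δl = 1.3/cos13.7° = 1.338 m; N'_3 = 75·cos13.7° = 72.9; c'Δl = 4.01; W sinα = 17.8
Slice 4: Δl = 2.3/cos21.4° = 2.470 m; N'_4 = 157·cos21.4° = 146.2; c'Δl = 7.41; W sinα = 57.3
Slice 5: Δl = 1.6/cos30.2° = 1.851 m; N'_5 = 117·cos30.2° = 101.1; c'Δl = 5.55; W sinα = 58.9
Slice 6: Δl = 2.7/cos40.9° = 3.572 m; N'_6 = 187·cos40.9° = 141.3; c'Δl = 10.72; W sinα = 122.4
Slice 7: Δl = 1.8/cos54.4° = 3.092 m; N'_7 = 49·cos54.4° = 28.5; c'Δl = 9.28; W sinα = 39.8
Σc'Δl = 51.1 kN/m; ΣN' = 626.4 kN/m; ΣW sinα = 304.8 kN/m
Resisting = 51.1 + 626.4·tan28.5° = 51.1 + 340.1 = 391.2 kN/m
FS = 391.2 / 304.8 = 1.284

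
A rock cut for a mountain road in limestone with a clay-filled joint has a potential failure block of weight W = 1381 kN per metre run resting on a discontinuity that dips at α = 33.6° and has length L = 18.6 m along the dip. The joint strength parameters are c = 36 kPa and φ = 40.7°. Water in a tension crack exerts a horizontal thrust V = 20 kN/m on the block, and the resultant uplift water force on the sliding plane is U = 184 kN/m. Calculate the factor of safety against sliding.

Resolving the block weight along and normal to the plane and applying the Mohr–Coulomb strength on the joint:
N' = W cosα − U − V sinα = 1381·cos33.6° − 184 − 20·sin33.6° = 955.2 kN/m
Driving force T = W sinα + V cosα = 1381·sin33.6° + 20·cos33.6° = 780.9 kN/m
Resisting force R = c·L + N'·tanφ = 36·18.6 + 955.2·tan40.7° = 669.6 + 821.6 = 1491.2 kN/m
FS = R / T = 1491.2 / 780.9 = 1.910

FS = 1.91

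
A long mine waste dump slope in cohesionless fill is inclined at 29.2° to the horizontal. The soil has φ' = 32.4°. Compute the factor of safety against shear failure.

For a dry cohesionless infinite slope the factor of safety is FS = tanφ' / tanβ.
FS = tan32.4° / tan29.2° = 0.6346 / 0.5589 = 1.136

FS = 1.14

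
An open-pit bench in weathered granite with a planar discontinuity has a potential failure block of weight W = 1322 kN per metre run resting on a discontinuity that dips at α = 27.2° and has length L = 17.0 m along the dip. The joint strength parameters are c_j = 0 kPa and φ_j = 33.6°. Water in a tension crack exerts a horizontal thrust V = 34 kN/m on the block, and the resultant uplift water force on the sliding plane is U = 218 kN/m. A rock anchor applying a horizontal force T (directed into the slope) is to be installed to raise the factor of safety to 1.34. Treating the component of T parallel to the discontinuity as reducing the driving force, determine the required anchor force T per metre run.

Resolving forces along and normal to the sliding plane, with the horizontal anchor force T adding T·sinα to the effective normal force and T·cosα acting up the plane against the driving force:
FS = [c_jL + (W cosα − U − V sinα + T sinα) tanφ_j] / [W sinα + V cosα − T cosα]
Without the anchor: N' = 942.3 kN/m, driving T_d = 634.5 kN/m, resisting R = 0·17.0 + 942.3·tan33.6° = 626.0 kN/m, FS = 0.99.
Setting FS = 1.34 and solving for T:
1.34·(634.5 − T cos27.2°) = 626.0 + T sin27.2°·tan33.6°
T·(sin27.2°·tan33.6° + 1.34·cos27.2°) = 1.34·634.5 − 626.0
T·(0.4571·0.6644 + 1.34·0.8894) = 850.3 − 626.0 = 224.2
T·1.4955 = 224.2
T = 149.9 kN/m

T = 150 kN/m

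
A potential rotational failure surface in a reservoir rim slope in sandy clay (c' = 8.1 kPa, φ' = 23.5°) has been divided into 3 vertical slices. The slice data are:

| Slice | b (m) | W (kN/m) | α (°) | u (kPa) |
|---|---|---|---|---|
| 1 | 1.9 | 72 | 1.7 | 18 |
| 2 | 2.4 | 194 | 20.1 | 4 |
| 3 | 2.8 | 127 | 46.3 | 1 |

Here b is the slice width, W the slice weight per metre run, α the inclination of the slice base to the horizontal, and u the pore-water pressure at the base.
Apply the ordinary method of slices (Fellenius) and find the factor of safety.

FS = 1.22

Ordinary method of slices: FS = Σ[c'·Δl_i + (W_i cosα_i − u_i·Δl_i)·tanφ'] / Σ W_i sinα_i, with Δl_i = b_i / cosα_i.
Slice 1: Δl = 1.9/cos1.7° = 1.901 m; N'_1 = 72·cos1.7° − 18·1.901 = 37.8; c'Δl = 15.40; W sinα = 2.1
Slice 2: Δl = 2.4/cos20.1° = 2.556 m; N'_2 = 194·cos20.1° − 4·2.556 = 172.0; c'Δl = 20.70; W sinα = 66.7
Slice 3: Δl = 2.8/cos46.3° = 4.053 m; N'_3 = 127·cos46.3° − 1·4.053 = 83.7; c'Δl = 32.83; W sinα = 91.8
Σc'Δl = 68.9 kN/m; ΣN' = 293.4 kN/m; ΣW sinα = 160.6 kN/m
Resisting = 68.9 + 293.4·tan23.5° = 68.9 + 127.6 = 196.5 kN/m
FS = 196.5 / 160.6 = 1.223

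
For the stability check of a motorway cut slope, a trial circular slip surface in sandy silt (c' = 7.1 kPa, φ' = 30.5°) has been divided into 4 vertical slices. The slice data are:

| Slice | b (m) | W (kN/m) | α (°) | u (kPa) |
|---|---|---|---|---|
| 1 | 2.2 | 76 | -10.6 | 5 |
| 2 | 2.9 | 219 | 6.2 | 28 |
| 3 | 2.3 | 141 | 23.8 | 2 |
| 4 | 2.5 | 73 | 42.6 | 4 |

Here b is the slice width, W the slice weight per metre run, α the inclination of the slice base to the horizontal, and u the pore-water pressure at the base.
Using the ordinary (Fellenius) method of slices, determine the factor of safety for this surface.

Ordinary method of slices: FS = Σ[c'·Δl_i + (W_i cosα_i − u_i·Δl_i)·tanφ'] / Σ W_i sinα_i, with Δl_i = b_i / cosα_i.
Slice 1: Δl = 2.2/cos(-10.6°) = 2.238 m; N'_1 = 76·cos(-10.6°) − 5·2.238 = 63.5; c'Δl = 15.89; W sinα = -14.0
Slice 2: Δl = 2.9/cos6.2° = 2.917 m; N'_2 = 219·cos6.2° − 28·2.917 = 136.0; c'Δl = 20.71; W sinα = 23.7
Slice 3: Δl = 2.3/cos23.8° = 2.514 m; N'_3 = 141·cos23.8° − 2·2.514 = 124.0; c'Δl = 17.85; W sinα = 56.9
Slice 4: Δl = 2.5/cos42.6° = 3.396 m; N'_4 = 73·cos42.6° − 4·3.396 = 40.1; c'Δl = 24.11; W sinα = 49.4
Σc'Δl = 78.6 kN/m; ΣN' = 363.7 kN/m; ΣW sinα = 116.0 kN/m
Resisting = 78.6 + 363.7·tan30.5° = 78.6 + 214.2 = 292.8 kN/m
FS = 292.8 / 116.0 = 2.524

FS = 2.52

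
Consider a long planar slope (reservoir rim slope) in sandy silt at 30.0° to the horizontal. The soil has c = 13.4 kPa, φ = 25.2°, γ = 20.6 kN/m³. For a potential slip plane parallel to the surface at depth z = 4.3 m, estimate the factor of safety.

FS = 1.16

For an infinite slope with a slip plane parallel to the surface (no pore pressure): FS = [c + γz cos²β tanφ] / [γz sinβ cosβ].
γz = 20.6·4.3 = 88.58 kN/m²
Numerator = 13.4 + 88.58·cos²30.0°·tan25.2° = 13.4 + 88.58·0.7500·0.4706 = 44.662 kPa
Denominator = 88.58·sin30.0°·cos30.0° = 88.58·0.5000·0.8660 = 38.356 kPa
FS = 44.662 / 38.356 = 1.164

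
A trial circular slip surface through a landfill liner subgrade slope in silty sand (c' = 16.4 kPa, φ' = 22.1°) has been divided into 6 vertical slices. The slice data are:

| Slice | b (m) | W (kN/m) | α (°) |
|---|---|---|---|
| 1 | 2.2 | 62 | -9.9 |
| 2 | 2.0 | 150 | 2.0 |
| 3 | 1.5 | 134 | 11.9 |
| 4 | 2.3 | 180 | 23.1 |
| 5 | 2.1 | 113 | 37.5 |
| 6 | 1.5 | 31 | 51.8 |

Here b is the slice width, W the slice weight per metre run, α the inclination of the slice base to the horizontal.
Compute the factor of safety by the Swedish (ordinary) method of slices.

FS = 2.52

Ordinary method of slices: FS = Σ[c'·Δl_i + (W_i cosα_i)·tanφ'] / Σ W_i sinα_i, with Δl_i = b_i / cosα_i.
Slice 1: Δl = 2.2/cos(-9.9°) = 2.233 m; N'_1 = 62·cos(-9.9°) = 61.1; c'Δl = 36.63; W sinα = -10.7
Slice 2: Δl = 2.0/cos2.0° = 2.001 m; N'_2 = 150·cos2.0° = 149.9; c'Δl = 32.82; W sinα = 5.2
Slice 3: Δl = 1.5/cos11.9° = 1.533 m; N'_3 = 134·cos11.9° = 131.1; c'Δl = 25.14; W sinα = 27.6
Slice 4: Δl = 2.3/cos23.1° = 2.500 m; N'_4 = 180·cos23.1° = 165.6; c'Δl = 41.01; W sinα = 70.6
Slice 5: Δl = 2.1/cos37.5° = 2.647 m; N'_5 = 113·cos37.5° = 89.6; c'Δl = 43.41; W sinα = 68.8
Slice 6: Δl = 1.5/cos51.8° = 2.426 m; N'_6 = 31·cos51.8° = 19.2; c'Δl = 39.78; W sinα = 24.4
Σc'Δl = 218.8 kN/m; ΣN' = 616.5 kN/m; ΣW sinα = 186.0 kN/m
Resisting = 218.8 + 616.5·tan22.1° = 218.8 + 250.3 = 469.1 kN/m
FS = 469.1 / 186.0 = 2.522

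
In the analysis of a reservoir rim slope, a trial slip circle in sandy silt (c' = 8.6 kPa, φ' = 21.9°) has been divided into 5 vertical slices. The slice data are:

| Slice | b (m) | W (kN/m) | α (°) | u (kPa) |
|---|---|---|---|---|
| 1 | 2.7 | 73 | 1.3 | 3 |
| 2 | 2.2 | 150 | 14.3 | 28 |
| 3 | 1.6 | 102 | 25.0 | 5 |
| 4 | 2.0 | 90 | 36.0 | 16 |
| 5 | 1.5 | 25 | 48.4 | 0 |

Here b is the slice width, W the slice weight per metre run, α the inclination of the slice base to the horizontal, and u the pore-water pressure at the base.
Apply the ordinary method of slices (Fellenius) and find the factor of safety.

FS = 1.38

Ordinary method of slices: FS = Σ[c'·Δl_i + (W_i cosα_i − u_i·Δl_i)·tanφ'] / Σ W_i sinα_i, with Δl_i = b_i / cosα_i.
Slice 1: Δl = 2.7/cos1.3° = 2.701 m; N'_1 = 73·cos1.3° − 3·2.701 = 64.9; c'Δl = 23.23; W sinα = 1.7
Slice 2: Δl = 2.2/cos14.3° = 2.270 m; N'_2 = 150·cos14.3° − 28·2.270 = 81.8; c'Δl = 19.52; W sinα = 37.0
Slice 3: Δl = 1.6/cos25.0° = 1.765 m; N'_3 = 102·cos25.0° − 5·1.765 = 83.6; c'Δl = 15.18; W sinα = 43.1
Slice 4: Δl = 2.0/cos36.0° = 2.472 m; N'_4 = 90·cos36.0° − 16·2.472 = 33.3; c'Δl = 21.26; W sinα = 52.9
Slice 5: Δl = 1.5/cos48.4° = 2.259 m; N'_5 = 25·cos48.4° − 0·2.259 = 16.6; c'Δl = 19.43; W sinα = 18.7
Σc'Δl = 98.6 kN/m; ΣN' = 280.1 kN/m; ΣW sinα = 153.4 kN/m
Resisting = 98.6 + 280.1·tan21.9° = 98.6 + 112.6 = 211.2 kN/m
FS = 211.2 / 153.4 = 1.377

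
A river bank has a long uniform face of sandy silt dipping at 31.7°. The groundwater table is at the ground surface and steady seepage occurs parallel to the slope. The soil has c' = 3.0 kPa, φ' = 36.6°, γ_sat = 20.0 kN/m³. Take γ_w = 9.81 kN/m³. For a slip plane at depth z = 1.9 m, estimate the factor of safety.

With seepage parallel to the slope and the water table at the surface, the effective normal stress on the slip plane uses the buoyant unit weight γ' = γ_sat − γ_w while the driving shear stress uses γ_sat:
FS = [c' + γ' z cos²β tanφ'] / [γ_sat z sinβ cosβ]
γ' = 20.0 − 9.81 = 10.19 kN/m³
Numerator = 3.0 + 10.19·1.9·cos²31.7°·tan36.6° = 3.0 + 10.19·1.9·0.7239·0.7427 = 13.408 kPa
Denominator = 20.0·1.9·sin31.7°·cos31.7° = 20.0·1.9·0.5255·0.8508 = 16.989 kPa
FS = 13.408 / 16.989 = 0.789

FS = 0.79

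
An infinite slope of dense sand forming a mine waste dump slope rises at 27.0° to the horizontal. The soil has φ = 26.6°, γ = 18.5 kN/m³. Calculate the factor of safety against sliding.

For a dry cohesionless infinite slope the factor of safety is FS = tanφ / tanβ.
FS = tan26.6° / tan27.0° = 0.5008 / 0.5095 = 0.983

FS = 0.98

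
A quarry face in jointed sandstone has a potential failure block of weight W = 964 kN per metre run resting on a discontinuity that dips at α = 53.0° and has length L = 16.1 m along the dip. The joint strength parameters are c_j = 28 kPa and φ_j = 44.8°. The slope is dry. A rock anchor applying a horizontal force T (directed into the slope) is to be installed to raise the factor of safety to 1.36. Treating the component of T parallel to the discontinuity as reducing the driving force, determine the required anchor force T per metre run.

Resolving forces along and normal to the sliding plane, with the horizontal anchor force T adding T·sinα to the effective normal force and T·cosα acting up the plane against the driving force:
FS = [c_jL + (W cosα + T sinα) tanφ_j] / [W sinα − T cosα]
Without the anchor: N' = 580.1 kN/m, driving T_d = 769.9 kN/m, resisting R = 28·16.1 + 580.1·tan44.8° = 1026.9 kN/m, FS = 1.33.
Setting FS = 1.36 and solving for T:
1.36·(769.9 − T cos53.0°) = 1026.9 + T sin53.0°·tan44.8°
T·(sin53.0°·tan44.8° + 1.36·cos53.0°) = 1.36·769.9 − 1026.9
T·(0.7986·0.9930 + 1.36·0.6018) = 1047.0 − 1026.9 = 20.1
T·1.6115 = 20.1
T = 12.5 kN/m

T = 12 kN/m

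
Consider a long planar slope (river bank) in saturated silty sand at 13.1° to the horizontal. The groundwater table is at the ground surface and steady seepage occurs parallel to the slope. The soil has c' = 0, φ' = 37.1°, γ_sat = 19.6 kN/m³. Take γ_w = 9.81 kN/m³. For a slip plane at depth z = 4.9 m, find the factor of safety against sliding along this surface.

FS = 1.62

With seepage parallel to the slope and the water table at the surface, the effective normal stress on the slip plane uses the buoyant unit weight γ' = γ_sat − γ_w while the driving shear stress uses γ_sat:
FS = [c' + γ' z cos²β tanφ'] / [γ_sat z sinβ cosβ]
(For c' = 0 this reduces to FS = (γ'/γ_sat)·tanφ'/tanβ.)
γ' = 19.6 − 9.81 = 9.79 kN/m³
Numerator = 0.0 + 9.79·4.9·cos²13.1°·tan37.1° = 0.0 + 9.79·4.9·0.9486·0.7563 = 34.416 kPa
Denominator = 19.6·4.9·sin13.1°·cos13.1° = 19.6·4.9·0.2267·0.9740 = 21.201 kPa
FS = 34.416 / 21.201 = 1.623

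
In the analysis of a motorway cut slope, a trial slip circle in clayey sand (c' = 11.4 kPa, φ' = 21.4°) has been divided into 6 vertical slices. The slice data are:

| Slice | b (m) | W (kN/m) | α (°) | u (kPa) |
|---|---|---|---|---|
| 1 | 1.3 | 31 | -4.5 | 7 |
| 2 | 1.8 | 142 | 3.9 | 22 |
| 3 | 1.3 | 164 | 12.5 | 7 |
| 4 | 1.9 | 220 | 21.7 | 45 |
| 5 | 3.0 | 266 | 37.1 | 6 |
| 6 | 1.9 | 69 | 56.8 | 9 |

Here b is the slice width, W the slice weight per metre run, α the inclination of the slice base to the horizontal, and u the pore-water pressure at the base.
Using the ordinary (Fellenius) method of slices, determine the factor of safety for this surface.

FS = 1.12

Ordinary method of slices: FS = Σ[c'·Δl_i + (W_i cosα_i − u_i·Δl_i)·tanφ'] / Σ W_i sinα_i, with Δl_i = b_i / cosα_i.
Slice 1: Δl = 1.3/cos(-4.5°) = 1.304 m; N'_1 = 31·cos(-4.5°) − 7·1.304 = 21.8; c'Δl = 14.87; W sinα = -2.4
Slice 2: Δl = 1.8/cos3.9° = 1.804 m; N'_2 = 142·cos3.9° − 22·1.804 = 102.0; c'Δl = 20.57; W sinα = 9.7
Slice 3: Δl = 1.3/cos12.5° = 1.332 m; N'_3 = 164·cos12.5° − 7·1.332 = 150.8; c'Δl = 15.18; W sinα = 35.5
Slice 4: Δl = 1.9/cos21.7° = 2.045 m; N'_4 = 220·cos21.7° − 45·2.045 = 112.4; c'Δl = 23.31; W sinα = 81.3
Slice 5: Δl = 3.0/cos37.1° = 3.761 m; N'_5 = 266·cos37.1° − 6·3.761 = 189.6; c'Δl = 42.88; W sinα = 160.5
Slice 6: Δl = 1.9/cos56.8° = 3.470 m; N'_6 = 69·cos56.8° − 9·3.470 = 6.6; c'Δl = 39.56; W sinα = 57.7
Σc'Δl = 156.4 kN/m; ΣN' = 583.1 kN/m; ΣW sinα = 342.3 kN/m
Resisting = 156.4 + 583.1·tan21.4° = 156.4 + 228.5 = 384.9 kN/m
FS = 384.9 / 342.3 = 1.124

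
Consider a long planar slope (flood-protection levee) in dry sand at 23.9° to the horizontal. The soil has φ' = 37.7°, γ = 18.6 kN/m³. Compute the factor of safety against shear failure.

FS = 1.74

For a dry cohesionless infinite slope the factor of safety is FS = tanφ' / tanβ.
FS = tan37.7° / tan23.9° = 0.7729 / 0.4431 = 1.744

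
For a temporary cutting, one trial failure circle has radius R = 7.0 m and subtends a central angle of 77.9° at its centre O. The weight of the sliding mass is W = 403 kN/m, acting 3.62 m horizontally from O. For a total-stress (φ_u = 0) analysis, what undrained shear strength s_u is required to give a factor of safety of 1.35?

s_u = 29.6 kPa

FS = s_u·L_a·R / (W·d), so s_u = FS·W·d / (L_a·R).
Arc length L_a = R·θ = 7.0·(77.9°·π/180) = 7.0·1.3596 = 9.52 m
s_u = 1.35·403·3.62 / (9.52·7.0) = 1969.5 / 66.62 = 29.56 kPa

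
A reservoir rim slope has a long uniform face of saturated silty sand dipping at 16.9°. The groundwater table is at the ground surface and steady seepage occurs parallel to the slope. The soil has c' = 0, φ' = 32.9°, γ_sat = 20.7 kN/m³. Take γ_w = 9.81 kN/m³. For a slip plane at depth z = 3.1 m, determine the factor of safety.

With seepage parallel to the slope and the water table at the surface, the effective normal stress on the slip plane uses the buoyant unit weight γ' = γ_sat − γ_w while the driving shear stress uses γ_sat:
FS = [c' + γ' z cos²β tanφ'] / [γ_sat z sinβ cosβ]
(For c' = 0 this reduces to FS = (γ'/γ_sat)·tanφ'/tanβ.)
γ' = 20.7 − 9.81 = 10.89 kN/m³
Numerator = 0.0 + 10.89·3.1·cos²16.9°·tan32.9° = 0.0 + 10.89·3.1·0.9155·0.6469 = 19.994 kPa
Denominator = 20.7·3.1·sin16.9°·cos16.9° = 20.7·3.1·0.2907·0.9568 = 17.849 kPa
FS = 19.994 / 17.849 = 1.120

FS = 1.12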